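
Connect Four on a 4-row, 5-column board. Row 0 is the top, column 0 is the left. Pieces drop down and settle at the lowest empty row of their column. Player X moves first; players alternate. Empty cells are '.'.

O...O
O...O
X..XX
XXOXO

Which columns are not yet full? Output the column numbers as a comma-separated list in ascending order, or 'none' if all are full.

col 0: top cell = 'O' → FULL
col 1: top cell = '.' → open
col 2: top cell = '.' → open
col 3: top cell = '.' → open
col 4: top cell = 'O' → FULL

Answer: 1,2,3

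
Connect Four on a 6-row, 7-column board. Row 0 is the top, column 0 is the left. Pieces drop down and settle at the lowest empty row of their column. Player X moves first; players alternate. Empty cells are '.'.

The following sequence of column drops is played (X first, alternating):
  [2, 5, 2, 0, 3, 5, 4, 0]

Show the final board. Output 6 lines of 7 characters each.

Answer: .......
.......
.......
.......
O.X..O.
O.XXXO.

Derivation:
Move 1: X drops in col 2, lands at row 5
Move 2: O drops in col 5, lands at row 5
Move 3: X drops in col 2, lands at row 4
Move 4: O drops in col 0, lands at row 5
Move 5: X drops in col 3, lands at row 5
Move 6: O drops in col 5, lands at row 4
Move 7: X drops in col 4, lands at row 5
Move 8: O drops in col 0, lands at row 4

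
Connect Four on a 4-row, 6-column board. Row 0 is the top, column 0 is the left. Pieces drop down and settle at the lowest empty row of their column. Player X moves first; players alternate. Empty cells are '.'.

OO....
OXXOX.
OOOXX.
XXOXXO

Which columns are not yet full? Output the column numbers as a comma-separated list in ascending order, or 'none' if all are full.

Answer: 2,3,4,5

Derivation:
col 0: top cell = 'O' → FULL
col 1: top cell = 'O' → FULL
col 2: top cell = '.' → open
col 3: top cell = '.' → open
col 4: top cell = '.' → open
col 5: top cell = '.' → open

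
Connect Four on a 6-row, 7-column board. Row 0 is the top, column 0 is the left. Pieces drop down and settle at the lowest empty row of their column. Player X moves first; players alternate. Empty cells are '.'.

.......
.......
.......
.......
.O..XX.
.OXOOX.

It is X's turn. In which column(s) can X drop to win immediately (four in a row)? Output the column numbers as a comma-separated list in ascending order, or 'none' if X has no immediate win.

Answer: none

Derivation:
col 0: drop X → no win
col 1: drop X → no win
col 2: drop X → no win
col 3: drop X → no win
col 4: drop X → no win
col 5: drop X → no win
col 6: drop X → no win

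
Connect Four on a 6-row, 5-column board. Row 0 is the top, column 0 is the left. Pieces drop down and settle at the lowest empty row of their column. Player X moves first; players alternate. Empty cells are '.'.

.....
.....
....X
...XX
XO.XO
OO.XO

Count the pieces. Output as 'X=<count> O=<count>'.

X=6 O=5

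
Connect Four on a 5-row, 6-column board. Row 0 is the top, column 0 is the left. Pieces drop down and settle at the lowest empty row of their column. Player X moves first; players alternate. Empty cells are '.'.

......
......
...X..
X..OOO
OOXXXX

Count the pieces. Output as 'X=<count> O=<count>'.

X=6 O=5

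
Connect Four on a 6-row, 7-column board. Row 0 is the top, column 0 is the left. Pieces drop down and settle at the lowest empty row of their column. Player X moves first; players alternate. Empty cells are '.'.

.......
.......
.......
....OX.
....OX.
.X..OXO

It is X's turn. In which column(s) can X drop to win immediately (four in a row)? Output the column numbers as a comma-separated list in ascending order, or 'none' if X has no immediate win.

col 0: drop X → no win
col 1: drop X → no win
col 2: drop X → no win
col 3: drop X → no win
col 4: drop X → no win
col 5: drop X → WIN!
col 6: drop X → no win

Answer: 5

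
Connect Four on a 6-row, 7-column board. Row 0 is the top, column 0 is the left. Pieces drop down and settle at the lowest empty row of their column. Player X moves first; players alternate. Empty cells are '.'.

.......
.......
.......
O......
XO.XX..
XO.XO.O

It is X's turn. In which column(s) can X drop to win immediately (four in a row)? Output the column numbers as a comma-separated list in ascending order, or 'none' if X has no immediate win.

col 0: drop X → no win
col 1: drop X → no win
col 2: drop X → no win
col 3: drop X → no win
col 4: drop X → no win
col 5: drop X → no win
col 6: drop X → no win

Answer: none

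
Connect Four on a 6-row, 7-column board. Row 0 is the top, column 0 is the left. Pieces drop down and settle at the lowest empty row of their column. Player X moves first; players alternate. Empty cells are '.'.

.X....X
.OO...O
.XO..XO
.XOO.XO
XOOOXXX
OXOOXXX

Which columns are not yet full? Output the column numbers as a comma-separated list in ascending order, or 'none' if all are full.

Answer: 0,2,3,4,5

Derivation:
col 0: top cell = '.' → open
col 1: top cell = 'X' → FULL
col 2: top cell = '.' → open
col 3: top cell = '.' → open
col 4: top cell = '.' → open
col 5: top cell = '.' → open
col 6: top cell = 'X' → FULL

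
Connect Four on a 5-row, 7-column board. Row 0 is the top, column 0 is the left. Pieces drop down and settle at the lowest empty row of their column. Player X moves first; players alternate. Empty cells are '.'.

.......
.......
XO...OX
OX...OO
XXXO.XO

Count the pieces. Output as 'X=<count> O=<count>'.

X=7 O=7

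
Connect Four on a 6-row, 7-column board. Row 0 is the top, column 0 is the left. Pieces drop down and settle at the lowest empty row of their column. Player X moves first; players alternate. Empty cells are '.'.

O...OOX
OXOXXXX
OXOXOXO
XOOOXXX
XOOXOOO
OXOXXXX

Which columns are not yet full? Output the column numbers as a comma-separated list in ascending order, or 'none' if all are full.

col 0: top cell = 'O' → FULL
col 1: top cell = '.' → open
col 2: top cell = '.' → open
col 3: top cell = '.' → open
col 4: top cell = 'O' → FULL
col 5: top cell = 'O' → FULL
col 6: top cell = 'X' → FULL

Answer: 1,2,3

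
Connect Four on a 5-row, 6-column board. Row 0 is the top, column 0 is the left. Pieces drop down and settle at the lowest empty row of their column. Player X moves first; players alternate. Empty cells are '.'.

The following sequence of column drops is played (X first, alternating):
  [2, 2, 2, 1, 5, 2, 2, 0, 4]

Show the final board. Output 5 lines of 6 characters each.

Answer: ..X...
..O...
..X...
..O...
OOX.XX

Derivation:
Move 1: X drops in col 2, lands at row 4
Move 2: O drops in col 2, lands at row 3
Move 3: X drops in col 2, lands at row 2
Move 4: O drops in col 1, lands at row 4
Move 5: X drops in col 5, lands at row 4
Move 6: O drops in col 2, lands at row 1
Move 7: X drops in col 2, lands at row 0
Move 8: O drops in col 0, lands at row 4
Move 9: X drops in col 4, lands at row 4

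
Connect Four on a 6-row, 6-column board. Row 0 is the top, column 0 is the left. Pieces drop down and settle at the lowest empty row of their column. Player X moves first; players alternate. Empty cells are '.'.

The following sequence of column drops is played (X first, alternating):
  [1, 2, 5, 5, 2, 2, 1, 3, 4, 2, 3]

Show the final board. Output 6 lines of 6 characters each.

Answer: ......
......
..O...
..O...
.XXX.O
.XOOXX

Derivation:
Move 1: X drops in col 1, lands at row 5
Move 2: O drops in col 2, lands at row 5
Move 3: X drops in col 5, lands at row 5
Move 4: O drops in col 5, lands at row 4
Move 5: X drops in col 2, lands at row 4
Move 6: O drops in col 2, lands at row 3
Move 7: X drops in col 1, lands at row 4
Move 8: O drops in col 3, lands at row 5
Move 9: X drops in col 4, lands at row 5
Move 10: O drops in col 2, lands at row 2
Move 11: X drops in col 3, lands at row 4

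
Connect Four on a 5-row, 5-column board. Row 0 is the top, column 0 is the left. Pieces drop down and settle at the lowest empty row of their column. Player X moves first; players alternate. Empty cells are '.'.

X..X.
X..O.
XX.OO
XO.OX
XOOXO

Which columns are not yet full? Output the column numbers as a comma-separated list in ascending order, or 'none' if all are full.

Answer: 1,2,4

Derivation:
col 0: top cell = 'X' → FULL
col 1: top cell = '.' → open
col 2: top cell = '.' → open
col 3: top cell = 'X' → FULL
col 4: top cell = '.' → open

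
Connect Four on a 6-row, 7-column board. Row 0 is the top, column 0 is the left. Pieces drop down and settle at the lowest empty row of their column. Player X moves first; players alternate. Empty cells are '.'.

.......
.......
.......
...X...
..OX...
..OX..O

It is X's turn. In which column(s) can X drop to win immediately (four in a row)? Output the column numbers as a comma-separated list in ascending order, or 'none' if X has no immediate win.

col 0: drop X → no win
col 1: drop X → no win
col 2: drop X → no win
col 3: drop X → WIN!
col 4: drop X → no win
col 5: drop X → no win
col 6: drop X → no win

Answer: 3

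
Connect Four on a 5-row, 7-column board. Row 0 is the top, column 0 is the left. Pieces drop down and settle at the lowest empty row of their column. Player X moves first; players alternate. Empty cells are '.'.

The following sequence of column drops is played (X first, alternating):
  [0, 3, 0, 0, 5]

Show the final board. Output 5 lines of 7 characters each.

Answer: .......
.......
O......
X......
X..O.X.

Derivation:
Move 1: X drops in col 0, lands at row 4
Move 2: O drops in col 3, lands at row 4
Move 3: X drops in col 0, lands at row 3
Move 4: O drops in col 0, lands at row 2
Move 5: X drops in col 5, lands at row 4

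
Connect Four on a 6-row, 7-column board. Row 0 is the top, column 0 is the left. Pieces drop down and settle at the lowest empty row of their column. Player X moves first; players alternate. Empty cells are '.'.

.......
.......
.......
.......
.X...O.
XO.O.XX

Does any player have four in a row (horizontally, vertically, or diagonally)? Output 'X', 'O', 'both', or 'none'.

none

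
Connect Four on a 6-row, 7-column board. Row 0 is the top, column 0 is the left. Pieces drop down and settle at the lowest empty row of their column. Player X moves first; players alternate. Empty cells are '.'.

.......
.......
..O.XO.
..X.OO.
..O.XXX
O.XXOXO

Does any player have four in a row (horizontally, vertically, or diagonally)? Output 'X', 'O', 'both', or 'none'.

none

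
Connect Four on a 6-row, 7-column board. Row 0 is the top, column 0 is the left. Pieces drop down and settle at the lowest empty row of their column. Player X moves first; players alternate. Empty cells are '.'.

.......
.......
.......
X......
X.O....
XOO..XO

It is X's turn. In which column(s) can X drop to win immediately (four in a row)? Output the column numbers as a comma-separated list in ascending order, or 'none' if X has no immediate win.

Answer: 0

Derivation:
col 0: drop X → WIN!
col 1: drop X → no win
col 2: drop X → no win
col 3: drop X → no win
col 4: drop X → no win
col 5: drop X → no win
col 6: drop X → no win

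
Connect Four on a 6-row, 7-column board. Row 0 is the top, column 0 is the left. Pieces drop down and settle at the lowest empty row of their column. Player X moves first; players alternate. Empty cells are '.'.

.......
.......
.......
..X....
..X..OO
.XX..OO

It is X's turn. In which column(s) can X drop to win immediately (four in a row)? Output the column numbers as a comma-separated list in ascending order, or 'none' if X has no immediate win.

col 0: drop X → no win
col 1: drop X → no win
col 2: drop X → WIN!
col 3: drop X → no win
col 4: drop X → no win
col 5: drop X → no win
col 6: drop X → no win

Answer: 2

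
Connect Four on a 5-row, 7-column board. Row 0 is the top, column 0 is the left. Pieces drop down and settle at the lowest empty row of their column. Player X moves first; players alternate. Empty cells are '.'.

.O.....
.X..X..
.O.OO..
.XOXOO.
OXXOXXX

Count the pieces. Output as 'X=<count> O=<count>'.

X=9 O=9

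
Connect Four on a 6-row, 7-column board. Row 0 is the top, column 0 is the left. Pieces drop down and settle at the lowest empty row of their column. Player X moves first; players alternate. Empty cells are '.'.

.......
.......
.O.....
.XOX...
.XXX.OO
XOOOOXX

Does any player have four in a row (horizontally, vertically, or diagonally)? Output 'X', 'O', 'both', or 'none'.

O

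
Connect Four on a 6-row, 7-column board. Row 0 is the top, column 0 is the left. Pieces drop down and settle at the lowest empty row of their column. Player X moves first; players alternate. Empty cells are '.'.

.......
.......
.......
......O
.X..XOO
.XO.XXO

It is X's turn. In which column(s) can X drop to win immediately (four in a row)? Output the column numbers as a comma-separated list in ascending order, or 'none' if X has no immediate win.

Answer: none

Derivation:
col 0: drop X → no win
col 1: drop X → no win
col 2: drop X → no win
col 3: drop X → no win
col 4: drop X → no win
col 5: drop X → no win
col 6: drop X → no win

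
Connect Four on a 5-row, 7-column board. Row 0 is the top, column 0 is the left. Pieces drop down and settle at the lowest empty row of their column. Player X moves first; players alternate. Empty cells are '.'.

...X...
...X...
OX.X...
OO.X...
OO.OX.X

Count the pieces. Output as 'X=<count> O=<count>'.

X=7 O=6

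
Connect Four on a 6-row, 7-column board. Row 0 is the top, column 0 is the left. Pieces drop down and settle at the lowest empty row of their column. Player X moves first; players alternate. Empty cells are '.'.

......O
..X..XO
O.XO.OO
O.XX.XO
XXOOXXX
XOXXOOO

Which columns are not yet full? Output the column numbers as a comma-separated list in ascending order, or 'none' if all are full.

col 0: top cell = '.' → open
col 1: top cell = '.' → open
col 2: top cell = '.' → open
col 3: top cell = '.' → open
col 4: top cell = '.' → open
col 5: top cell = '.' → open
col 6: top cell = 'O' → FULL

Answer: 0,1,2,3,4,5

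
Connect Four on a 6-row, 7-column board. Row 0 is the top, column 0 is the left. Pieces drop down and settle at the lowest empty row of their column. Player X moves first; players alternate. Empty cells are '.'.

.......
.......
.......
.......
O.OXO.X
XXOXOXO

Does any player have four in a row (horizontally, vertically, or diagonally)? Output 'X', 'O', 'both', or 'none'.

none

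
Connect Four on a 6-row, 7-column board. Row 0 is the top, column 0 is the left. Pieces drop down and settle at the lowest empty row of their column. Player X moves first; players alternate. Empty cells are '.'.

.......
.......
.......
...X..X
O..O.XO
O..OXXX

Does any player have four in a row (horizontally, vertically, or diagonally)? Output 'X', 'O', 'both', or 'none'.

none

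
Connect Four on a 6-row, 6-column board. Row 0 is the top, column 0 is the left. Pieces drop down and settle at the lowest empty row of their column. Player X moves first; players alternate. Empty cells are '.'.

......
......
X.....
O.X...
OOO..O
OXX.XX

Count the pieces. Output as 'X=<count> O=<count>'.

X=6 O=6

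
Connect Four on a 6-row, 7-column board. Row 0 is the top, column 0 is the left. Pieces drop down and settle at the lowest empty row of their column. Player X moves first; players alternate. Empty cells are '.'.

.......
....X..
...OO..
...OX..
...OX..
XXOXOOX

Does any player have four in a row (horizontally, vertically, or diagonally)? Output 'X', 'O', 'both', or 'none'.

none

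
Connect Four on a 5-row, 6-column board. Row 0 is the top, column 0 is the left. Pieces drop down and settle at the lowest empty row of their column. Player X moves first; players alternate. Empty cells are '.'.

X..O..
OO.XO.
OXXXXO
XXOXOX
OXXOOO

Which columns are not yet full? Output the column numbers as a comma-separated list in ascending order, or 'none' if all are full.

col 0: top cell = 'X' → FULL
col 1: top cell = '.' → open
col 2: top cell = '.' → open
col 3: top cell = 'O' → FULL
col 4: top cell = '.' → open
col 5: top cell = '.' → open

Answer: 1,2,4,5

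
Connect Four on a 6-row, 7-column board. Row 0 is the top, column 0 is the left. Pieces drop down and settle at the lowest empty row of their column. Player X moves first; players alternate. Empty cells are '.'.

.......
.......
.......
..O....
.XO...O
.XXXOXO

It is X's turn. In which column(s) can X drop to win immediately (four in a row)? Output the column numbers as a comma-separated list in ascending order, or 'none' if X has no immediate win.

col 0: drop X → WIN!
col 1: drop X → no win
col 2: drop X → no win
col 3: drop X → no win
col 4: drop X → no win
col 5: drop X → no win
col 6: drop X → no win

Answer: 0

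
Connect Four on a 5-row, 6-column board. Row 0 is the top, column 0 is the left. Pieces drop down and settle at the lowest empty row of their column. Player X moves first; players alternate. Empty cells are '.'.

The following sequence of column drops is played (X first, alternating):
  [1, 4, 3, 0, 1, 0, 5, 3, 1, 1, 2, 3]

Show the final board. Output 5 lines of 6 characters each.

Move 1: X drops in col 1, lands at row 4
Move 2: O drops in col 4, lands at row 4
Move 3: X drops in col 3, lands at row 4
Move 4: O drops in col 0, lands at row 4
Move 5: X drops in col 1, lands at row 3
Move 6: O drops in col 0, lands at row 3
Move 7: X drops in col 5, lands at row 4
Move 8: O drops in col 3, lands at row 3
Move 9: X drops in col 1, lands at row 2
Move 10: O drops in col 1, lands at row 1
Move 11: X drops in col 2, lands at row 4
Move 12: O drops in col 3, lands at row 2

Answer: ......
.O....
.X.O..
OX.O..
OXXXOX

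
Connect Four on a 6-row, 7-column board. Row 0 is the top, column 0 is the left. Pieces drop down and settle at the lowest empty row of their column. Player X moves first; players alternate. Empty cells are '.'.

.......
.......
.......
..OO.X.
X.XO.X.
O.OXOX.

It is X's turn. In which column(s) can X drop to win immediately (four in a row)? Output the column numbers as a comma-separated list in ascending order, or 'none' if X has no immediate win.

col 0: drop X → no win
col 1: drop X → no win
col 2: drop X → no win
col 3: drop X → no win
col 4: drop X → no win
col 5: drop X → WIN!
col 6: drop X → no win

Answer: 5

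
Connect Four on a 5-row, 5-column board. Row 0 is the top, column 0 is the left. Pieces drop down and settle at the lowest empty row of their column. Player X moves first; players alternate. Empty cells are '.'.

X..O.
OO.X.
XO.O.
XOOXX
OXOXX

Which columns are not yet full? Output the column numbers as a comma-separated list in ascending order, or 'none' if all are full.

Answer: 1,2,4

Derivation:
col 0: top cell = 'X' → FULL
col 1: top cell = '.' → open
col 2: top cell = '.' → open
col 3: top cell = 'O' → FULL
col 4: top cell = '.' → open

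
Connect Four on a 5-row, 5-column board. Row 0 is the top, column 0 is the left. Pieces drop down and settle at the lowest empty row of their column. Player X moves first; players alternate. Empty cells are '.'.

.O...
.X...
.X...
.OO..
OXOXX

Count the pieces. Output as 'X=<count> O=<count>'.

X=5 O=5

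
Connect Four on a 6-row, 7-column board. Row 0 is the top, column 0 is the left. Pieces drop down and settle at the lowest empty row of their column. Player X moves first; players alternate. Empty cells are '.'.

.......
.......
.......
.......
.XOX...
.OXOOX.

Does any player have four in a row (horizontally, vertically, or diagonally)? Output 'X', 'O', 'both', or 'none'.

none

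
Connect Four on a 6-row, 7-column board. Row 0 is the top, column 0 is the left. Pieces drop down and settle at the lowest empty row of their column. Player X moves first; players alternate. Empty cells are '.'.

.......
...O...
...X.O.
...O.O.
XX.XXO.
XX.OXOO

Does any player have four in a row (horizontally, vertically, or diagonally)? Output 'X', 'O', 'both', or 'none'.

O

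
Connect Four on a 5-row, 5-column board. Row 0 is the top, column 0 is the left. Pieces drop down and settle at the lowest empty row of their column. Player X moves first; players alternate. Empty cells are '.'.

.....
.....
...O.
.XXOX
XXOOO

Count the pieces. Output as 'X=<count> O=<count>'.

X=5 O=5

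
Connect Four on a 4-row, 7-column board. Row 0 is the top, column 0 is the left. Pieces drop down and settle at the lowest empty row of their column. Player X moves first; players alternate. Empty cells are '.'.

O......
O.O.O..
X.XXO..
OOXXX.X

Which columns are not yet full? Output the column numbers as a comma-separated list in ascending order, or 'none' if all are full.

Answer: 1,2,3,4,5,6

Derivation:
col 0: top cell = 'O' → FULL
col 1: top cell = '.' → open
col 2: top cell = '.' → open
col 3: top cell = '.' → open
col 4: top cell = '.' → open
col 5: top cell = '.' → open
col 6: top cell = '.' → open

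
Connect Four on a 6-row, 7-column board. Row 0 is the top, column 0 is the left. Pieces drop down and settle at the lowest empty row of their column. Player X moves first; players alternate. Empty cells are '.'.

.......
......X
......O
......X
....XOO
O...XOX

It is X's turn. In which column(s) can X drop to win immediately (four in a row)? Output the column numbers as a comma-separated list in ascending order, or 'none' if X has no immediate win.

col 0: drop X → no win
col 1: drop X → no win
col 2: drop X → no win
col 3: drop X → no win
col 4: drop X → no win
col 5: drop X → no win
col 6: drop X → no win

Answer: none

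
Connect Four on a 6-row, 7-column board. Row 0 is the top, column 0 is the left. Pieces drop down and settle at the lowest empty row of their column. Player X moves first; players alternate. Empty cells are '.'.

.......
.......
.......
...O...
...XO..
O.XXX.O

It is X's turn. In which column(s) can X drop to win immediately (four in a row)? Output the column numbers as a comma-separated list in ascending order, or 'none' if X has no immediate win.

Answer: 1,5

Derivation:
col 0: drop X → no win
col 1: drop X → WIN!
col 2: drop X → no win
col 3: drop X → no win
col 4: drop X → no win
col 5: drop X → WIN!
col 6: drop X → no win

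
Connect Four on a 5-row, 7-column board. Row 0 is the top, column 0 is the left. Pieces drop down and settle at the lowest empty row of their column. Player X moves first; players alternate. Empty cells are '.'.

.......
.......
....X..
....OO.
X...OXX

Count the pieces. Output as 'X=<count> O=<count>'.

X=4 O=3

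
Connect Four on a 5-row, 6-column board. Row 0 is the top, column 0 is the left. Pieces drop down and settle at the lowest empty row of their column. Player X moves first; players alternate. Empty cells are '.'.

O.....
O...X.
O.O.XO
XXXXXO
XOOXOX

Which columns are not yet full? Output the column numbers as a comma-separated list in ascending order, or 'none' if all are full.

col 0: top cell = 'O' → FULL
col 1: top cell = '.' → open
col 2: top cell = '.' → open
col 3: top cell = '.' → open
col 4: top cell = '.' → open
col 5: top cell = '.' → open

Answer: 1,2,3,4,5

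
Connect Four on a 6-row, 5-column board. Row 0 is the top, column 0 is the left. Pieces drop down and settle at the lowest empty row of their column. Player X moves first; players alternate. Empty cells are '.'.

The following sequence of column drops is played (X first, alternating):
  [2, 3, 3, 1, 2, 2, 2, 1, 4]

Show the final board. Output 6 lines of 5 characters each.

Answer: .....
.....
..X..
..O..
.OXX.
.OXOX

Derivation:
Move 1: X drops in col 2, lands at row 5
Move 2: O drops in col 3, lands at row 5
Move 3: X drops in col 3, lands at row 4
Move 4: O drops in col 1, lands at row 5
Move 5: X drops in col 2, lands at row 4
Move 6: O drops in col 2, lands at row 3
Move 7: X drops in col 2, lands at row 2
Move 8: O drops in col 1, lands at row 4
Move 9: X drops in col 4, lands at row 5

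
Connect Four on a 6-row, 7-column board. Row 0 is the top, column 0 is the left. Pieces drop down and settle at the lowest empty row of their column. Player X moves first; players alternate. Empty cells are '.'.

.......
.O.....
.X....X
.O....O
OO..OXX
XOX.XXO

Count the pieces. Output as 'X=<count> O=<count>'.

X=8 O=8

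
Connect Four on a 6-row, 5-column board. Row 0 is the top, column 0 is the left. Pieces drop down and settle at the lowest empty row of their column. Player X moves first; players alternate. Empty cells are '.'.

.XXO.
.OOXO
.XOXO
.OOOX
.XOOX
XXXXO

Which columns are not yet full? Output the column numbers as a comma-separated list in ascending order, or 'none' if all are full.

col 0: top cell = '.' → open
col 1: top cell = 'X' → FULL
col 2: top cell = 'X' → FULL
col 3: top cell = 'O' → FULL
col 4: top cell = '.' → open

Answer: 0,4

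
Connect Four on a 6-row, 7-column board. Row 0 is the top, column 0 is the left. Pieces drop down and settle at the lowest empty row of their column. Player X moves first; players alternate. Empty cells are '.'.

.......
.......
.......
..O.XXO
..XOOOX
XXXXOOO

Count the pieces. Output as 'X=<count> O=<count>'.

X=8 O=8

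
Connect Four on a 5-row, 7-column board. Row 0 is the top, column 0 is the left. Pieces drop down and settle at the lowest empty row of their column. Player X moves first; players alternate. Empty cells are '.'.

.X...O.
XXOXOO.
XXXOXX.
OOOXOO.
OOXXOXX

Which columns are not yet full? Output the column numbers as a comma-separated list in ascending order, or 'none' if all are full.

col 0: top cell = '.' → open
col 1: top cell = 'X' → FULL
col 2: top cell = '.' → open
col 3: top cell = '.' → open
col 4: top cell = '.' → open
col 5: top cell = 'O' → FULL
col 6: top cell = '.' → open

Answer: 0,2,3,4,6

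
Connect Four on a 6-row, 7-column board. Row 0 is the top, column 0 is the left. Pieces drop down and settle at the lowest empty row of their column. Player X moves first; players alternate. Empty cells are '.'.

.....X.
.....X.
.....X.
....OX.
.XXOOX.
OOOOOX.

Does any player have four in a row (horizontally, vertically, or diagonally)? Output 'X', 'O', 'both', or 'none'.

both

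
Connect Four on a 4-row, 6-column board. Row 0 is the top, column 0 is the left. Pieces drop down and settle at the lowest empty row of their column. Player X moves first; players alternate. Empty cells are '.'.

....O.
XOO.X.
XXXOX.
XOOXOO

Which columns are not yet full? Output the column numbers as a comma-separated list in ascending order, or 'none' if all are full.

Answer: 0,1,2,3,5

Derivation:
col 0: top cell = '.' → open
col 1: top cell = '.' → open
col 2: top cell = '.' → open
col 3: top cell = '.' → open
col 4: top cell = 'O' → FULL
col 5: top cell = '.' → open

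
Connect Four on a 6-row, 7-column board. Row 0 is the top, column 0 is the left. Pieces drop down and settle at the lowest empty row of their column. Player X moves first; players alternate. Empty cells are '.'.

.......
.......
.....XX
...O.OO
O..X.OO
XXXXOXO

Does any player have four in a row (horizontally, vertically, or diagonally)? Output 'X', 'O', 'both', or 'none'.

X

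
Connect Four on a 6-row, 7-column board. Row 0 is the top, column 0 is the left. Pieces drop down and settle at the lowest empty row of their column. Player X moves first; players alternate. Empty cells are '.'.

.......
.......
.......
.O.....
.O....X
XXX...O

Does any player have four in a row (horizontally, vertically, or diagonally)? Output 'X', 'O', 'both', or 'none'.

none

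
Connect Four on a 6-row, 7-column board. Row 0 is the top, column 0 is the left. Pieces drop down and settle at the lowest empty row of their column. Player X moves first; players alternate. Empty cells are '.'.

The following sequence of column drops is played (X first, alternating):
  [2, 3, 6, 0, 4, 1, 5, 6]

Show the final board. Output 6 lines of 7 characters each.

Move 1: X drops in col 2, lands at row 5
Move 2: O drops in col 3, lands at row 5
Move 3: X drops in col 6, lands at row 5
Move 4: O drops in col 0, lands at row 5
Move 5: X drops in col 4, lands at row 5
Move 6: O drops in col 1, lands at row 5
Move 7: X drops in col 5, lands at row 5
Move 8: O drops in col 6, lands at row 4

Answer: .......
.......
.......
.......
......O
OOXOXXX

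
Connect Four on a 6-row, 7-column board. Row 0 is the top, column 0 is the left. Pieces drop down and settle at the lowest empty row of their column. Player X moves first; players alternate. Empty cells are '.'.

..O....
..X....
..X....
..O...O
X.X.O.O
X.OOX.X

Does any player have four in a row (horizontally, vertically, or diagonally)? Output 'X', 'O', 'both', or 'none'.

none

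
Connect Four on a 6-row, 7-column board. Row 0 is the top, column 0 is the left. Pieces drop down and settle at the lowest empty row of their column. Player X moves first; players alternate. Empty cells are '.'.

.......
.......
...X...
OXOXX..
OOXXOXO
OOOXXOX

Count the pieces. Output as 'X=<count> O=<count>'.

X=10 O=10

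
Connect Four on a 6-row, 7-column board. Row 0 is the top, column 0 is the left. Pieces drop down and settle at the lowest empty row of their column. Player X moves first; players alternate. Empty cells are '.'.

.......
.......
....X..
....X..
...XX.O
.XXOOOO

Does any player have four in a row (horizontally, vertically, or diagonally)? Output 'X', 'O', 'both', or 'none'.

O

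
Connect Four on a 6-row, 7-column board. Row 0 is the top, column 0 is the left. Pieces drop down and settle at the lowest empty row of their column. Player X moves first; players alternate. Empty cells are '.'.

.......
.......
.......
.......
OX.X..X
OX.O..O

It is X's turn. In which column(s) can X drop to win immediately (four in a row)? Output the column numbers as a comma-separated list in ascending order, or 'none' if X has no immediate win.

col 0: drop X → no win
col 1: drop X → no win
col 2: drop X → no win
col 3: drop X → no win
col 4: drop X → no win
col 5: drop X → no win
col 6: drop X → no win

Answer: none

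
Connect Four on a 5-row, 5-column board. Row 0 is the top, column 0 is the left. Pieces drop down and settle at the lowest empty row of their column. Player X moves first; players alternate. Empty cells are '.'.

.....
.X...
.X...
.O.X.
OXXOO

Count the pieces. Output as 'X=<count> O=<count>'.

X=5 O=4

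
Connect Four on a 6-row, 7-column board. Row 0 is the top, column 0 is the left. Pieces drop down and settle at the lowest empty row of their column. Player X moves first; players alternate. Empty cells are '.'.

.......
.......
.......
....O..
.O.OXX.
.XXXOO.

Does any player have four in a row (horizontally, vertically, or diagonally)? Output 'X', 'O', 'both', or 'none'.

none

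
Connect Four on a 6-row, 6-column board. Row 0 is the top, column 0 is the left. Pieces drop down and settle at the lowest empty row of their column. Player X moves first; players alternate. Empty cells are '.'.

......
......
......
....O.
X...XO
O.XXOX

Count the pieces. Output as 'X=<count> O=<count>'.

X=5 O=4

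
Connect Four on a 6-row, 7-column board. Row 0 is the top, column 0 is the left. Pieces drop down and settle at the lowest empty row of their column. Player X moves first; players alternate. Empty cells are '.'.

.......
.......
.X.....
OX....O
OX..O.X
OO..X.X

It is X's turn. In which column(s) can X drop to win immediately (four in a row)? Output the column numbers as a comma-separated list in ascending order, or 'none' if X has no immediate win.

col 0: drop X → no win
col 1: drop X → WIN!
col 2: drop X → no win
col 3: drop X → no win
col 4: drop X → no win
col 5: drop X → no win
col 6: drop X → no win

Answer: 1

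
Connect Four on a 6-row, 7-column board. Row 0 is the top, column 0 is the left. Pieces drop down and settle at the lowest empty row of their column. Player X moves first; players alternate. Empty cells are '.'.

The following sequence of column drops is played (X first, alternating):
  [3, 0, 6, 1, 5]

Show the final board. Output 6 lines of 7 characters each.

Answer: .......
.......
.......
.......
.......
OO.X.XX

Derivation:
Move 1: X drops in col 3, lands at row 5
Move 2: O drops in col 0, lands at row 5
Move 3: X drops in col 6, lands at row 5
Move 4: O drops in col 1, lands at row 5
Move 5: X drops in col 5, lands at row 5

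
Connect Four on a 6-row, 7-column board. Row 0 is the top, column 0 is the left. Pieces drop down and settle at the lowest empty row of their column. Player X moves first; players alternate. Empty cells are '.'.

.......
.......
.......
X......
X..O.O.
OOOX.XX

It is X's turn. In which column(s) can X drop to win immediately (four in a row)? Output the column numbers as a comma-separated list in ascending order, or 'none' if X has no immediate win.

Answer: 4

Derivation:
col 0: drop X → no win
col 1: drop X → no win
col 2: drop X → no win
col 3: drop X → no win
col 4: drop X → WIN!
col 5: drop X → no win
col 6: drop X → no win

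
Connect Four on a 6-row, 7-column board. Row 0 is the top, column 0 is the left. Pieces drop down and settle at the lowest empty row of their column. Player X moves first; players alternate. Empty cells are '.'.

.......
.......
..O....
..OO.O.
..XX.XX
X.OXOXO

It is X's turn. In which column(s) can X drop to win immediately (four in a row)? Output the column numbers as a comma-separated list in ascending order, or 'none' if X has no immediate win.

Answer: 4

Derivation:
col 0: drop X → no win
col 1: drop X → no win
col 2: drop X → no win
col 3: drop X → no win
col 4: drop X → WIN!
col 5: drop X → no win
col 6: drop X → no win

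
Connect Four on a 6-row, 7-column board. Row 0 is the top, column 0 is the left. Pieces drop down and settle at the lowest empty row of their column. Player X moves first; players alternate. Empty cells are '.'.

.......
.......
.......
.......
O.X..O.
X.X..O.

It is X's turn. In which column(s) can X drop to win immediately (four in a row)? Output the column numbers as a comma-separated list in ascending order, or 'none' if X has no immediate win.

col 0: drop X → no win
col 1: drop X → no win
col 2: drop X → no win
col 3: drop X → no win
col 4: drop X → no win
col 5: drop X → no win
col 6: drop X → no win

Answer: none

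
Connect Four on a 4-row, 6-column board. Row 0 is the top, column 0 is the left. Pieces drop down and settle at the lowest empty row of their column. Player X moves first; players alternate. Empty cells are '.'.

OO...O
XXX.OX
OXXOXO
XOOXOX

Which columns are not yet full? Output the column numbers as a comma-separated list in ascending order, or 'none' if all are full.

col 0: top cell = 'O' → FULL
col 1: top cell = 'O' → FULL
col 2: top cell = '.' → open
col 3: top cell = '.' → open
col 4: top cell = '.' → open
col 5: top cell = 'O' → FULL

Answer: 2,3,4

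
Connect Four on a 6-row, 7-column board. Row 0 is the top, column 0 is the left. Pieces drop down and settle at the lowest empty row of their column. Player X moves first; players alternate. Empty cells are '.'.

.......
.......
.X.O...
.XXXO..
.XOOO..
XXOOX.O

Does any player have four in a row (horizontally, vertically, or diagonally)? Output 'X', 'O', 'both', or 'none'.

X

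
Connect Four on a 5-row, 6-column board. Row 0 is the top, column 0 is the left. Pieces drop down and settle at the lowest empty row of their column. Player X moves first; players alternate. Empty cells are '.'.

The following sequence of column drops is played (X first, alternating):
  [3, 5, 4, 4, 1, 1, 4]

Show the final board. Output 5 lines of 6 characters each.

Move 1: X drops in col 3, lands at row 4
Move 2: O drops in col 5, lands at row 4
Move 3: X drops in col 4, lands at row 4
Move 4: O drops in col 4, lands at row 3
Move 5: X drops in col 1, lands at row 4
Move 6: O drops in col 1, lands at row 3
Move 7: X drops in col 4, lands at row 2

Answer: ......
......
....X.
.O..O.
.X.XXO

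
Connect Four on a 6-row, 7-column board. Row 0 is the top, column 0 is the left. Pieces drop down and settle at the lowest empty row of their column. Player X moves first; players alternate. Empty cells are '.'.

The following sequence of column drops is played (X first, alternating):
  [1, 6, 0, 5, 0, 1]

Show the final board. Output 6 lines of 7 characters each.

Answer: .......
.......
.......
.......
XO.....
XX...OO

Derivation:
Move 1: X drops in col 1, lands at row 5
Move 2: O drops in col 6, lands at row 5
Move 3: X drops in col 0, lands at row 5
Move 4: O drops in col 5, lands at row 5
Move 5: X drops in col 0, lands at row 4
Move 6: O drops in col 1, lands at row 4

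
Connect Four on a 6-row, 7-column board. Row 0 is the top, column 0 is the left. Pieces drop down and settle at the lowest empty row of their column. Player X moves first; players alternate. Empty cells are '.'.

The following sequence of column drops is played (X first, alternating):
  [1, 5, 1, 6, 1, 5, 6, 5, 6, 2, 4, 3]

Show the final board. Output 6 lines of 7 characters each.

Answer: .......
.......
.......
.X...OX
.X...OX
.XOOXOO

Derivation:
Move 1: X drops in col 1, lands at row 5
Move 2: O drops in col 5, lands at row 5
Move 3: X drops in col 1, lands at row 4
Move 4: O drops in col 6, lands at row 5
Move 5: X drops in col 1, lands at row 3
Move 6: O drops in col 5, lands at row 4
Move 7: X drops in col 6, lands at row 4
Move 8: O drops in col 5, lands at row 3
Move 9: X drops in col 6, lands at row 3
Move 10: O drops in col 2, lands at row 5
Move 11: X drops in col 4, lands at row 5
Move 12: O drops in col 3, lands at row 5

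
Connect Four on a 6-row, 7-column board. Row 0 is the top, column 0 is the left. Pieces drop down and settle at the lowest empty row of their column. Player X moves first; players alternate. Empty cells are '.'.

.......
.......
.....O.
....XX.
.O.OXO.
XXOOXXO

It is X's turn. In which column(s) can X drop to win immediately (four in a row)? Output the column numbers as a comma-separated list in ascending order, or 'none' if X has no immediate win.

Answer: 4

Derivation:
col 0: drop X → no win
col 1: drop X → no win
col 2: drop X → no win
col 3: drop X → no win
col 4: drop X → WIN!
col 5: drop X → no win
col 6: drop X → no win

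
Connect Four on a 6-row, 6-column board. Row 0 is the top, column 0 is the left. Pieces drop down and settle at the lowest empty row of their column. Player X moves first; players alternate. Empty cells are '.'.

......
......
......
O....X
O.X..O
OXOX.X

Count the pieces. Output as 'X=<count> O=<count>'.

X=5 O=5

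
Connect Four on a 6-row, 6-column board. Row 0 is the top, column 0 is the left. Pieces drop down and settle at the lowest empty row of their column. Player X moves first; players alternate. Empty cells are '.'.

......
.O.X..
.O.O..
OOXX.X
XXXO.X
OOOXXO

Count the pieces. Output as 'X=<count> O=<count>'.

X=10 O=10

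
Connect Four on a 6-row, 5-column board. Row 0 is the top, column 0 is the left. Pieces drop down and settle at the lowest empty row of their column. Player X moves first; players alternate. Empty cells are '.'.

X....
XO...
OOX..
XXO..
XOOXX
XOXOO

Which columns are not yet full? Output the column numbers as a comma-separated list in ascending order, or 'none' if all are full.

col 0: top cell = 'X' → FULL
col 1: top cell = '.' → open
col 2: top cell = '.' → open
col 3: top cell = '.' → open
col 4: top cell = '.' → open

Answer: 1,2,3,4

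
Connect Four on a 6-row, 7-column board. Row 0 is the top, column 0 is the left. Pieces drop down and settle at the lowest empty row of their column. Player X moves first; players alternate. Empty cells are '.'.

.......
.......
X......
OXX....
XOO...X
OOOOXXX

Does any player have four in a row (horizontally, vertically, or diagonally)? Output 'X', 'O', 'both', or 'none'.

O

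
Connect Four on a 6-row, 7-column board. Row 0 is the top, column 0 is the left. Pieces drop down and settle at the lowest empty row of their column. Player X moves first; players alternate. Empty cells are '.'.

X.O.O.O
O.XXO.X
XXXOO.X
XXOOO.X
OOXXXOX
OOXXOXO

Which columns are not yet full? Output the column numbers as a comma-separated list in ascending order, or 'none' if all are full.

col 0: top cell = 'X' → FULL
col 1: top cell = '.' → open
col 2: top cell = 'O' → FULL
col 3: top cell = '.' → open
col 4: top cell = 'O' → FULL
col 5: top cell = '.' → open
col 6: top cell = 'O' → FULL

Answer: 1,3,5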